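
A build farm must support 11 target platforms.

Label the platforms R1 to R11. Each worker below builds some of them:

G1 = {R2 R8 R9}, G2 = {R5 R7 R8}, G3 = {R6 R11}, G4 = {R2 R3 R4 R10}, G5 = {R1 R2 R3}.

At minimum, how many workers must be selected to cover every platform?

5

G1 and G2 and G3 and G4 and G5 together: G1 ∪ G2 ∪ G3 ∪ G4 ∪ G5 = {R1, R2, R3, R4, R5, R6, R7, R8, R9, R10, R11} — every platform is covered.
No 4 of the 5 workers cover everything (all 5 combinations miss at least one platform), so 5 is optimal.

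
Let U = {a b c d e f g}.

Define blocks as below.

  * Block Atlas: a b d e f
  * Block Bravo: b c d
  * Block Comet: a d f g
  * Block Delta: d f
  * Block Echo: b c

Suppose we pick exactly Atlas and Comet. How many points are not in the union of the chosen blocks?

1

Union of Atlas, Comet = {a, b, d, e, f, g}.
Not covered: c — 1 point.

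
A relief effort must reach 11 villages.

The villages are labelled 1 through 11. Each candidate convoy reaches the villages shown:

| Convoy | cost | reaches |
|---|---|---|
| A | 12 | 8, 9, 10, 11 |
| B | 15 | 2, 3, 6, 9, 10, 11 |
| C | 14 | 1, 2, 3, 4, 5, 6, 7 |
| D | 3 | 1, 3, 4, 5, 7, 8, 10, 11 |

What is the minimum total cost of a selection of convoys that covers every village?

18

B, D together cover every village (B ∪ D = {1, 2, 3, 4, 5, 6, 7, 8, 9, 10, 11}); total cost 15 + 3 = 18.
No covering selection has total cost below 18.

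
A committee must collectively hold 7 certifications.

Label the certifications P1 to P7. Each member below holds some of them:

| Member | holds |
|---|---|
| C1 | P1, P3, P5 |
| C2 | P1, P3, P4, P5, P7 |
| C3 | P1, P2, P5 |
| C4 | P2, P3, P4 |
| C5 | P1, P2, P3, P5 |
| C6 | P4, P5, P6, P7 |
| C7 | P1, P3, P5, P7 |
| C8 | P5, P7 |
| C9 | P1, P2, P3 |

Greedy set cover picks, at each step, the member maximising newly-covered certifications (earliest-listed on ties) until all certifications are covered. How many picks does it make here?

Greedy: pick C2 (covers 5 new) → pick C3 (covers 1 new) → pick C6 (covers 1 new). Total picks: 3.
(The true minimum cover uses only 2 members, so greedy is not optimal here.)

3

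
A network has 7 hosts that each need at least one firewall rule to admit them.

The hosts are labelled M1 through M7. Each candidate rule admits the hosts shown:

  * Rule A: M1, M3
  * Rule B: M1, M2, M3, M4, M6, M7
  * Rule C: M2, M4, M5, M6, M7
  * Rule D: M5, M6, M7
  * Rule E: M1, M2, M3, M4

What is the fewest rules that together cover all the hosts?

2

B and C together: B ∪ C = {M1, M2, M3, M4, M5, M6, M7} — every host is covered.
No single rule has all 7 hosts (the largest, B, has 6), so 2 is optimal.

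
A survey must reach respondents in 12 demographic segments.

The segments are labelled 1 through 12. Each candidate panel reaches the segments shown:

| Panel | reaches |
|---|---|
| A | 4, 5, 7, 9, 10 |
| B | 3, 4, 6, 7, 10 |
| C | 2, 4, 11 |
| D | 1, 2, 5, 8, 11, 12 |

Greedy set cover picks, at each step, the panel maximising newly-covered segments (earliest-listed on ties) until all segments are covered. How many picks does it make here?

Greedy: pick D (covers 6 new) → pick B (covers 5 new) → pick A (covers 1 new). Total picks: 3.

3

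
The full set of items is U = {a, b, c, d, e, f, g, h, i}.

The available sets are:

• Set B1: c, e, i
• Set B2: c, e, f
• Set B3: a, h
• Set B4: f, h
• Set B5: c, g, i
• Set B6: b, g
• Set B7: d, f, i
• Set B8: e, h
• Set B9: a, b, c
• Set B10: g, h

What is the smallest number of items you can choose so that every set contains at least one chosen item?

T = {b, f, h, i} meets every set (each contains at least one member of T), and |T| = 4.
No choice of 3 items meets every set, so 4 is the minimum.

4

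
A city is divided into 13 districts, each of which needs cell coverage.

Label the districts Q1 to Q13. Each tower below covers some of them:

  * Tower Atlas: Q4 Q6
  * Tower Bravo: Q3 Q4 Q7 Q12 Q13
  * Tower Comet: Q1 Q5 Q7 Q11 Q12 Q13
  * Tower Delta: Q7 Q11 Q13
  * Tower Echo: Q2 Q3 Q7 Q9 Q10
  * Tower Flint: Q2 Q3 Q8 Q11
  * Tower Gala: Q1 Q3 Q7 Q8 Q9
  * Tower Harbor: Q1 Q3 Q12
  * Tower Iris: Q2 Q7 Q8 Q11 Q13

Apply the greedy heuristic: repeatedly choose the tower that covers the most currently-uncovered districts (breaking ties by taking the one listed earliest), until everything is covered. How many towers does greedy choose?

4

Greedy: pick Comet (covers 6 new) → pick Echo (covers 4 new) → pick Atlas (covers 2 new) → pick Flint (covers 1 new). Total picks: 4.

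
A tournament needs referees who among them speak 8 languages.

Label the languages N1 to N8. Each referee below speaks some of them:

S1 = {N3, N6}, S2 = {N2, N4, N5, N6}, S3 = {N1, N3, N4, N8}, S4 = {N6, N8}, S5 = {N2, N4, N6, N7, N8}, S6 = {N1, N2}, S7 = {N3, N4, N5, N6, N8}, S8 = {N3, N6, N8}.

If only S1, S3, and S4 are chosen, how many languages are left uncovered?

3

Union of S1, S3, S4 = {N1, N3, N4, N6, N8}.
Not covered: N2, N5, N7 — 3 languages.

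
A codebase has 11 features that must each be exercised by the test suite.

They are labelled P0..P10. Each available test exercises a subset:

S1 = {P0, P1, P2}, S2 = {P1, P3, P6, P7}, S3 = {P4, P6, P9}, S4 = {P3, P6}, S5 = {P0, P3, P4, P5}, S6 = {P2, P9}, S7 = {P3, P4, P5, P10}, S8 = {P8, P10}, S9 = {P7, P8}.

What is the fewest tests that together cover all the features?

4

Take {S1, S3, S7, S9}. Their union is {P0, P1, P2, P3, P4, P5, P6, P7, P8, P9, P10}, which is all 11 features.
No 3 of the 9 tests cover everything (all 84 combinations miss at least one feature), so 4 is optimal.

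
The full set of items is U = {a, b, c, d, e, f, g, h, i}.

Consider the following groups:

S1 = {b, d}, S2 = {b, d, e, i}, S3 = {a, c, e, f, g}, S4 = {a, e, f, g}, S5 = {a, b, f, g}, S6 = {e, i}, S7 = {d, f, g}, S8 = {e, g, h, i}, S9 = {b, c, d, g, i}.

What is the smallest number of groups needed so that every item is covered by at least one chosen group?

S5, S8, and S9 cover everything between them: the union {a, b, c, d, e, f, g, h, i} is all of U.
Only S8 contains h, so S8 is forced; the remaining 5 items need at least 2 more groups (each remaining group adds at most 3) — so at least 3 groups are needed, and 3 is optimal.

3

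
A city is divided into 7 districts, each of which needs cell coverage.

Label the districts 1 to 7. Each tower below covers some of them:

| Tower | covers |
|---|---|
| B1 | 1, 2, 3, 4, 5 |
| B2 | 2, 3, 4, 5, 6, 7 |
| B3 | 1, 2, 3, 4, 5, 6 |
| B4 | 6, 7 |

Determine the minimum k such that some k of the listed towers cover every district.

B1 and B2 together: B1 ∪ B2 = {1, 2, 3, 4, 5, 6, 7} — every district is covered.
No single tower has all 7 districts (the largest, B2, has 6), so 2 is optimal.

2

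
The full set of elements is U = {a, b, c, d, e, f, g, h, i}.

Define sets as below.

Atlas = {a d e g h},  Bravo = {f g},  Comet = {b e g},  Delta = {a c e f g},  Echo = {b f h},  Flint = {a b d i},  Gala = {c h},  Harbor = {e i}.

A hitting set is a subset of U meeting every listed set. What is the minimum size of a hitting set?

3

T = {g, h, i} meets every set (each contains at least one member of T), and |T| = 3.
The sets Bravo, Flint, Gala are pairwise disjoint, so any hitting set needs a separate element for each — at least 3. Hence 3 is optimal.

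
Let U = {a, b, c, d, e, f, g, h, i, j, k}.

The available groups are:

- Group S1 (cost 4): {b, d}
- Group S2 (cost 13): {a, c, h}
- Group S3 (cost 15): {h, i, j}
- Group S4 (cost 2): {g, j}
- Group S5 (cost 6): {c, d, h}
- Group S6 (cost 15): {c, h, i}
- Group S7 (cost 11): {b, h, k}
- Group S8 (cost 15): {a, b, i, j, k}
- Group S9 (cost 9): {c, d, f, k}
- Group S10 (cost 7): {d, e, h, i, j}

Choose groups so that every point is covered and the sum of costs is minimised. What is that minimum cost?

S4, S8, S9, S10 together cover every point (S4 ∪ S8 ∪ S9 ∪ S10 = {a, b, c, d, e, f, g, h, i, j, k}); total cost 2 + 15 + 9 + 7 = 33.
The greedy pick S4, S10, S9, S1, S2 costs 35; no covering selection beats 33.

33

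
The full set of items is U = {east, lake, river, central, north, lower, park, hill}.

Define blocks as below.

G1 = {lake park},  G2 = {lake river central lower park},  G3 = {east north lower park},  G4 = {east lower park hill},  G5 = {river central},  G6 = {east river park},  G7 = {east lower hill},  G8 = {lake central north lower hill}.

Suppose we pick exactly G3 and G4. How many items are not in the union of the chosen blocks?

3

Union of G3, G4 = {east, north, lower, park, hill}.
Not covered: lake, river, central — 3 items.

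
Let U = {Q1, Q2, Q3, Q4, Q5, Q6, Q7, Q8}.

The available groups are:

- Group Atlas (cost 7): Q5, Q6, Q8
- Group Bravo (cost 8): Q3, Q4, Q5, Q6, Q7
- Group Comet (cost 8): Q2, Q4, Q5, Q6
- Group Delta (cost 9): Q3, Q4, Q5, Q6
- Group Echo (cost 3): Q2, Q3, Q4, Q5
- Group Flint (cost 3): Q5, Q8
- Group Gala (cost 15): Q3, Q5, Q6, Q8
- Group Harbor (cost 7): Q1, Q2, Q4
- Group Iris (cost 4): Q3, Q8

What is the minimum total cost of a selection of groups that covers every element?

Bravo, Flint, Harbor together cover every element (Bravo ∪ Flint ∪ Harbor = {Q1, Q2, Q3, Q4, Q5, Q6, Q7, Q8}); total cost 8 + 3 + 7 = 18.
The greedy pick Echo, Flint, Bravo, Harbor costs 21; no covering selection beats 18.

18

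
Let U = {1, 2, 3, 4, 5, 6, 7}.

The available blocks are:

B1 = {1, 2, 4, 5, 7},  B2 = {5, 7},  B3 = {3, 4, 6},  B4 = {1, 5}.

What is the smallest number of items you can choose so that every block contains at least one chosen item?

The 2 items {5, 6} hit every block.
The blocks B3, B4 are pairwise disjoint, so any hitting set needs a separate item for each — at least 2. Hence 2 is optimal.

2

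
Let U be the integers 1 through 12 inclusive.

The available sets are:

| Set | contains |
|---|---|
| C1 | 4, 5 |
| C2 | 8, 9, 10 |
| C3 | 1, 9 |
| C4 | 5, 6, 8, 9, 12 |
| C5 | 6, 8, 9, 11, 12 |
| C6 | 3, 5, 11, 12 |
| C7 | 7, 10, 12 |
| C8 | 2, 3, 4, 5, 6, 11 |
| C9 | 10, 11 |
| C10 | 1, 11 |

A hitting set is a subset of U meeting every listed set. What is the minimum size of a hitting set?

4

Take H = {1, 5, 10, 11}. Each listed set contains at least one of these, so H is a hitting set of size 4.
No choice of 3 points meets every set, so 4 is the minimum.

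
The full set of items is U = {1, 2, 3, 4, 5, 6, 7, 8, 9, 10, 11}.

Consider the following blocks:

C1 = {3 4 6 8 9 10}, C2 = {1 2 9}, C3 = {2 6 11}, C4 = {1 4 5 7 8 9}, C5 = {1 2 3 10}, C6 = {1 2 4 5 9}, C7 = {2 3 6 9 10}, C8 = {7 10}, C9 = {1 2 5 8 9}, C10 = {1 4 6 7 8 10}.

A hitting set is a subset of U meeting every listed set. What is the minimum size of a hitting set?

3

The 3 items {2, 9, 10} hit every block.
No choice of 2 items meets every block, so 3 is the minimum.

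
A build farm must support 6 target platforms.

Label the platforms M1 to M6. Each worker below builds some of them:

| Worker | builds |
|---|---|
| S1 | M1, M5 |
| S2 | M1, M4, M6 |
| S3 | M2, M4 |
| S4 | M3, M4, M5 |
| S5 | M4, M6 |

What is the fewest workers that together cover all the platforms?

S2 and S3 and S4 together: S2 ∪ S3 ∪ S4 = {M1, M2, M3, M4, M5, M6} — every platform is covered.
Only S3 contains M2, so S3 is forced; the remaining 4 platforms need at least 2 more workers (each remaining worker adds at most 2) — so at least 3 workers are needed, and 3 is optimal.

3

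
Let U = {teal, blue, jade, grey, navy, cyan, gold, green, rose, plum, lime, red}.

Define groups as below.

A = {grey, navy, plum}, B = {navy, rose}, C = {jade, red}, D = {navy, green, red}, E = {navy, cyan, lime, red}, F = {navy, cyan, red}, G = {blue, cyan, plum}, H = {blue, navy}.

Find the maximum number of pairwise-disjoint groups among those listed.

3

B, C, G are pairwise disjoint (B={navy,rose}; C={jade,red}; G={blue,cyan,plum}).
Every remaining group overlaps one of these, and no 4 of the listed groups are pairwise disjoint, so 3 is the maximum.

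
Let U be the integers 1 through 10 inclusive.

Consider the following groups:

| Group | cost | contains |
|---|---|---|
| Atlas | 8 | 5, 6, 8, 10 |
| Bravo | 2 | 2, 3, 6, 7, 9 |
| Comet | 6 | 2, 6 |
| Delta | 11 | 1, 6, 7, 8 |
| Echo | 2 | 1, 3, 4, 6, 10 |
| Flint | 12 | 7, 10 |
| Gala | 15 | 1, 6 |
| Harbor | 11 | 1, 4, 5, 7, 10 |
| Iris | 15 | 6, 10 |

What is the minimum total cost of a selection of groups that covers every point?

12

Atlas, Bravo, Echo together cover every point (Atlas ∪ Bravo ∪ Echo = {1, 2, 3, 4, 5, 6, 7, 8, 9, 10}); total cost 8 + 2 + 2 = 12.
No covering selection has total cost below 12.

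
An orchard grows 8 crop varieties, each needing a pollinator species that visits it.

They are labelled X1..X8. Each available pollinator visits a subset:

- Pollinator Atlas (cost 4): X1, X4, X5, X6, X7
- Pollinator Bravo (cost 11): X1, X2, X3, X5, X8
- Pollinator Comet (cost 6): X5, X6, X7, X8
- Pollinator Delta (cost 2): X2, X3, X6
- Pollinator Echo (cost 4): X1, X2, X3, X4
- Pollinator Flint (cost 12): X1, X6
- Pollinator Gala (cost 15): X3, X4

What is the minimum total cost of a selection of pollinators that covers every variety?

10

Comet, Echo together cover every variety (Comet ∪ Echo = {X1, X2, X3, X4, X5, X6, X7, X8}); total cost 6 + 4 = 10.
The greedy pick Delta, Atlas, Comet costs 12; no covering selection beats 10.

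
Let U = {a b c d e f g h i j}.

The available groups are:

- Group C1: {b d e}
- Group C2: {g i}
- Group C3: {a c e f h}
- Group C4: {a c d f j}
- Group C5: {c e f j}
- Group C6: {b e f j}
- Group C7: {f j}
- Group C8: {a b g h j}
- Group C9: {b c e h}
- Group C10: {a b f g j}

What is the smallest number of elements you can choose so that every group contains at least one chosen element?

3

T = {e, g, j} meets every group (each contains at least one member of T), and |T| = 3.
The groups C2, C7, C9 are pairwise disjoint, so any hitting set needs a separate element for each — at least 3. Hence 3 is optimal.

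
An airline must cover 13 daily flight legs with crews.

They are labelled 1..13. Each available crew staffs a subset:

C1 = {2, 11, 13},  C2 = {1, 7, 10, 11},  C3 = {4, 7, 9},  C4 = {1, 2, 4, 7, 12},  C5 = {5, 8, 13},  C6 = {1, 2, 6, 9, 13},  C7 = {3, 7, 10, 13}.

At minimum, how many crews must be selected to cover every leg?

C1 and C4 and C5 and C6 and C7 together: C1 ∪ C4 ∪ C5 ∪ C6 ∪ C7 = {1, 2, 3, 4, 5, 6, 7, 8, 9, 10, 11, 12, 13} — every leg is covered.
No 4 of the 7 crews cover everything (all 35 combinations miss at least one leg), so 5 is optimal.

5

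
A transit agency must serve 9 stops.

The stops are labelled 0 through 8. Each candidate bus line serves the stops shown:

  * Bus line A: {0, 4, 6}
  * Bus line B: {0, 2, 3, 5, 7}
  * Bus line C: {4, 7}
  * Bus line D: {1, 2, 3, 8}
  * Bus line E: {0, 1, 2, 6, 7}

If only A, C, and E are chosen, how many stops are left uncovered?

Union of A, C, E = {0, 1, 2, 4, 6, 7}.
Not covered: 3, 5, 8 — 3 stops.

3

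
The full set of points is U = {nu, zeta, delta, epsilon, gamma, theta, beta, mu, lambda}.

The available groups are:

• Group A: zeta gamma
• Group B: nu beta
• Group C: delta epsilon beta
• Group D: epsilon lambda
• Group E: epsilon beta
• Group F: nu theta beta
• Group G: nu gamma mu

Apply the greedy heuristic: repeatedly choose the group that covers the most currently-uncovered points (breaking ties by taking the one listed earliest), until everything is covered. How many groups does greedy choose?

5

Greedy: pick C (covers 3 new) → pick G (covers 3 new) → pick A (covers 1 new) → pick D (covers 1 new) → pick F (covers 1 new). Total picks: 5.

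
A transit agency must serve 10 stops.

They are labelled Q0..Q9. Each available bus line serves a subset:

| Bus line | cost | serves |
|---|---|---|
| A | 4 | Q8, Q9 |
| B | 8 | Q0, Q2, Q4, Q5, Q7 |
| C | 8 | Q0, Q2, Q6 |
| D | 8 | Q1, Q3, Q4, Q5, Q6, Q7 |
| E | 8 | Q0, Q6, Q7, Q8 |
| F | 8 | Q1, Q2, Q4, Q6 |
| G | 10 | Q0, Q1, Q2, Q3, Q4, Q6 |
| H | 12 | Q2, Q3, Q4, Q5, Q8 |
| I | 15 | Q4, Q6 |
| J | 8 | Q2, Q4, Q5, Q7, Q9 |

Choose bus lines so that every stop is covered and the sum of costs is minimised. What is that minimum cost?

A, B, D together cover every stop (A ∪ B ∪ D = {Q0, Q1, Q2, Q3, Q4, Q5, Q6, Q7, Q8, Q9}); total cost 4 + 8 + 8 = 20.
No covering selection has total cost below 20.

20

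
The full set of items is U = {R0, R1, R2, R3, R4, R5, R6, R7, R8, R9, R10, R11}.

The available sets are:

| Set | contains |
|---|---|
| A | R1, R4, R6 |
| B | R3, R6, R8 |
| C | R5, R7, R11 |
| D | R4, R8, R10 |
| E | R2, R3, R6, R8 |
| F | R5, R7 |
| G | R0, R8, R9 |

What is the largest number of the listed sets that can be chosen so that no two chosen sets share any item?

3

A, C, G are pairwise disjoint (A={R1,R4,R6}; C={R5,R7,R11}; G={R0,R8,R9}).
Every remaining set overlaps one of these, and no 4 of the listed sets are pairwise disjoint, so 3 is the maximum.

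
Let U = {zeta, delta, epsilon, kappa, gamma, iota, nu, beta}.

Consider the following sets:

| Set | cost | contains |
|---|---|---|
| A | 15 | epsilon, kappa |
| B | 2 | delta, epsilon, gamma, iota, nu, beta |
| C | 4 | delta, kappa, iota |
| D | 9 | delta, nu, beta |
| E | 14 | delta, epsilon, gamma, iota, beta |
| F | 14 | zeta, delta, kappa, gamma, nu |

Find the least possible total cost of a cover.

B, F together cover every element (B ∪ F = {zeta, delta, epsilon, kappa, gamma, iota, nu, beta}); total cost 2 + 14 = 16.
The greedy pick B, C, F costs 20; no covering selection beats 16.

16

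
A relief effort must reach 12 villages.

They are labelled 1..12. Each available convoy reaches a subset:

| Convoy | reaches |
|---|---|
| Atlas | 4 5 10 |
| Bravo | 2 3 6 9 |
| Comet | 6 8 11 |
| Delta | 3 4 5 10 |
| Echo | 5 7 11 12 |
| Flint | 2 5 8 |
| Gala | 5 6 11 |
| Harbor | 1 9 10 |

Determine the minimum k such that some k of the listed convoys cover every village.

5

Comet and Delta and Echo and Flint and Harbor together: Comet ∪ Delta ∪ Echo ∪ Flint ∪ Harbor = {1, 2, 3, 4, 5, 6, 7, 8, 9, 10, 11, 12} — every village is covered.
No 4 of the 8 convoys cover everything (all 70 combinations miss at least one village), so 5 is optimal.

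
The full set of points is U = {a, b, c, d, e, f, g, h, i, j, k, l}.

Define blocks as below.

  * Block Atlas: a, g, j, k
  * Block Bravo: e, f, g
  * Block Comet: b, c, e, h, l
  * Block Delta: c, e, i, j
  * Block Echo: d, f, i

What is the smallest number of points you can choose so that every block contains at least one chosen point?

T = {d, e, k} meets every block (each contains at least one member of T), and |T| = 3.
The blocks Atlas, Comet, Echo are pairwise disjoint, so any hitting set needs a separate point for each — at least 3. Hence 3 is optimal.

3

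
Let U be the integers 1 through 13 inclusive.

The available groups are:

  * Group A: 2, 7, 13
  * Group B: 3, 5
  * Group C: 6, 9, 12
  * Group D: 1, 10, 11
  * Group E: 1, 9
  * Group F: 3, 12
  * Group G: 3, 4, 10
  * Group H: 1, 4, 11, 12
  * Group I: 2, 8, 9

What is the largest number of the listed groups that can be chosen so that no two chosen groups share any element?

4

A, B, C, D are pairwise disjoint (A={2,7,13}; B={3,5}; C={6,9,12}; D={1,10,11}).
Every remaining group overlaps one of these, and no 5 of the listed groups are pairwise disjoint, so 4 is the maximum.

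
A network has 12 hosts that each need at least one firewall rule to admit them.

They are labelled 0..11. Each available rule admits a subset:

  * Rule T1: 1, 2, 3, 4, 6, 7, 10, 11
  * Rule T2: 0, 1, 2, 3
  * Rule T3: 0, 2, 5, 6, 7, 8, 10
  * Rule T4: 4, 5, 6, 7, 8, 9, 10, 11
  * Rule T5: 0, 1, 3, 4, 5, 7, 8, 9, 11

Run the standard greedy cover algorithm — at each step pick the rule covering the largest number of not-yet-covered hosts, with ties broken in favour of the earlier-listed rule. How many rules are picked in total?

2

Greedy: pick T5 (covers 9 new) → pick T1 (covers 3 new). Total picks: 2.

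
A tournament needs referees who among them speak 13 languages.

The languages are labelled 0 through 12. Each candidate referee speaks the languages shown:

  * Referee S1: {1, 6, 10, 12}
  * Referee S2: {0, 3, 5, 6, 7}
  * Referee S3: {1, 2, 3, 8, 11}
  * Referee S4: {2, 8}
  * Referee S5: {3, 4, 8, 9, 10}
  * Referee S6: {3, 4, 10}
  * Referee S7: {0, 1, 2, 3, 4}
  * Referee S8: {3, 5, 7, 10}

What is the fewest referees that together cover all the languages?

4

Take {S1, S2, S3, S5}. Their union is {0, 1, 2, 3, 4, 5, 6, 7, 8, 9, 10, 11, 12}, which is all 13 languages.
Only S1 contains 12, so S1 is forced; the remaining 9 languages need at least 3 more referees (each remaining referee adds at most 4) — so at least 4 referees are needed, and 4 is optimal.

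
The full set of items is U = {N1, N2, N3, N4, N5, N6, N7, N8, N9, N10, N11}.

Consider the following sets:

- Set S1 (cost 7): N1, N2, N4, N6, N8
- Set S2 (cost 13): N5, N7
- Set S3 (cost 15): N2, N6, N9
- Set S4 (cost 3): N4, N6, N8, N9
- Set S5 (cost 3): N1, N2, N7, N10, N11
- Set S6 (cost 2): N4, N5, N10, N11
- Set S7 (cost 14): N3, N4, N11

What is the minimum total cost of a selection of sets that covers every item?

22

S4, S5, S6, S7 together cover every item (S4 ∪ S5 ∪ S6 ∪ S7 = {N1, N2, N3, N4, N5, N6, N7, N8, N9, N10, N11}); total cost 3 + 3 + 2 + 14 = 22.
No covering selection has total cost below 22.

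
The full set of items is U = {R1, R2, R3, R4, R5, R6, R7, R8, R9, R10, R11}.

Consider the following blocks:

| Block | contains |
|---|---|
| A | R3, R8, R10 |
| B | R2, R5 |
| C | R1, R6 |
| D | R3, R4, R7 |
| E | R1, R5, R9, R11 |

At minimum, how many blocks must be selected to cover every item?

A and B and C and D and E together: A ∪ B ∪ C ∪ D ∪ E = {R1, R2, R3, R4, R5, R6, R7, R8, R9, R10, R11} — every item is covered.
No 4 of the 5 blocks cover everything (all 5 combinations miss at least one item), so 5 is optimal.

5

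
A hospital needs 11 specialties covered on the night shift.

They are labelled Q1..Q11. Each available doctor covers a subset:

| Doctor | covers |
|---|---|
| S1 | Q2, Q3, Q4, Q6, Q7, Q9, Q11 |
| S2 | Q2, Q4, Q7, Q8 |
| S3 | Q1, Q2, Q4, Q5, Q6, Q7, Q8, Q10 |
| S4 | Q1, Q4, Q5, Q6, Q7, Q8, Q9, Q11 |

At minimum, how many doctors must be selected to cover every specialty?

Take {S1, S3}. Their union is {Q1, Q2, Q3, Q4, Q5, Q6, Q7, Q8, Q9, Q10, Q11}, which is all 11 specialties.
No single doctor has all 11 specialties (the largest, S3, has 8), so 2 is optimal.

2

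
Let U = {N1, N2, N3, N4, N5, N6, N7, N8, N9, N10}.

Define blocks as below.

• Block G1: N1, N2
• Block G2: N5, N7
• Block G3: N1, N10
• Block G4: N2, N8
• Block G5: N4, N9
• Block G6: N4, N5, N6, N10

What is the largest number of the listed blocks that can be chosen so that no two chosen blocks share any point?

G2, G3, G4, G5 are pairwise disjoint (G2={N5,N7}; G3={N1,N10}; G4={N2,N8}; G5={N4,N9}).
Every remaining block overlaps one of these, and no 5 of the listed blocks are pairwise disjoint, so 4 is the maximum.

4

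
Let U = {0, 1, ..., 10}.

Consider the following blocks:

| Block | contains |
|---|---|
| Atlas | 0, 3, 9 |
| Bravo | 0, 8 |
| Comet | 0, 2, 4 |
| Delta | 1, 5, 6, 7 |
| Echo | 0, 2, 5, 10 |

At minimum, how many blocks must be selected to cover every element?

5

Take {Atlas, Bravo, Comet, Delta, Echo}. Their union is {0, 1, 2, 3, 4, 5, 6, 7, 8, 9, 10}, which is all 11 elements.
No 4 of the 5 blocks cover everything (all 5 combinations miss at least one element), so 5 is optimal.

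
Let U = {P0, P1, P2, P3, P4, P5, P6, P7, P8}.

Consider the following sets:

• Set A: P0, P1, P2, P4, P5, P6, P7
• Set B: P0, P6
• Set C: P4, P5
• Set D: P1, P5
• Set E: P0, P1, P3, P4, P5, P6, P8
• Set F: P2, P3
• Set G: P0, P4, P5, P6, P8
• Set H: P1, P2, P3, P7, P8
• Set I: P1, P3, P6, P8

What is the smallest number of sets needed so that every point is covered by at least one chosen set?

Take {G, H}. Their union is {P0, P1, P2, P3, P4, P5, P6, P7, P8}, which is all 9 points.
No single set has all 9 points (the largest, A, has 7), so 2 is optimal.

2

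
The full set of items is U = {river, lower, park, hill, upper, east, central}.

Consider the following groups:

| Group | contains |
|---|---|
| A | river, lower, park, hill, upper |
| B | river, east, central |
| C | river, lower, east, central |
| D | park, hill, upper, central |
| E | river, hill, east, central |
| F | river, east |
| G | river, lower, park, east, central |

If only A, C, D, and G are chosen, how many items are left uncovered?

Union of A, C, D, G = {river, lower, park, hill, upper, east, central} — that's every item, so 0 are uncovered.

0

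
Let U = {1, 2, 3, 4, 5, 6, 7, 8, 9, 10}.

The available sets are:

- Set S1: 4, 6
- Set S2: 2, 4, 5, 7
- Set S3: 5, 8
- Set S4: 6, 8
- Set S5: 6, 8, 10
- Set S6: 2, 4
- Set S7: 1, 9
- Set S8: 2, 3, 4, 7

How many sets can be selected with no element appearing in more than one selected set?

3

S2, S5, S7 are pairwise disjoint (S2={2,4,5,7}; S5={6,8,10}; S7={1,9}).
Every remaining set overlaps one of these, and no 4 of the listed sets are pairwise disjoint, so 3 is the maximum.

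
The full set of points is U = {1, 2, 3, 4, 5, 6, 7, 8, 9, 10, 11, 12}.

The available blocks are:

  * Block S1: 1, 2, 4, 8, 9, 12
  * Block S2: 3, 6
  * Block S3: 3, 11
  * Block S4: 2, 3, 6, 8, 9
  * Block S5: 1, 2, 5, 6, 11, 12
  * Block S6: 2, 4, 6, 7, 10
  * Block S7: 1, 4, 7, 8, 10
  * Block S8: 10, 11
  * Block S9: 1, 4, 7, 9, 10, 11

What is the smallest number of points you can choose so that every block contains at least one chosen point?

3

H = {2, 3, 10} meets every block (each contains at least one member of H), and |H| = 3.
The blocks S1, S2, S8 are pairwise disjoint, so any hitting set needs a separate point for each — at least 3. Hence 3 is optimal.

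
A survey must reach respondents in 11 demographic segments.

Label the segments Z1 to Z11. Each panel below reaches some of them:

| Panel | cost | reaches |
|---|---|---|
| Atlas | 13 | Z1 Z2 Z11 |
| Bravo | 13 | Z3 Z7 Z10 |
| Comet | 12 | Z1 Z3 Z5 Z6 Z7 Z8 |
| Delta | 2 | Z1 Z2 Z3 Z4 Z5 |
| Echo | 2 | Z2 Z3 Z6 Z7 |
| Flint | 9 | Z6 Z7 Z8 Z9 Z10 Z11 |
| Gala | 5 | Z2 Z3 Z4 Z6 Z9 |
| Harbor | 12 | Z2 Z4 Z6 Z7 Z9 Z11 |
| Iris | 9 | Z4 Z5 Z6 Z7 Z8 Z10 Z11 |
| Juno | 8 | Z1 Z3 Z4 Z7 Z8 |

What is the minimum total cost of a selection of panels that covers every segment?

11

Delta, Flint together cover every segment (Delta ∪ Flint = {Z1, Z2, Z3, Z4, Z5, Z6, Z7, Z8, Z9, Z10, Z11}); total cost 2 + 9 = 11.
The greedy pick Delta, Echo, Flint costs 13; no covering selection beats 11.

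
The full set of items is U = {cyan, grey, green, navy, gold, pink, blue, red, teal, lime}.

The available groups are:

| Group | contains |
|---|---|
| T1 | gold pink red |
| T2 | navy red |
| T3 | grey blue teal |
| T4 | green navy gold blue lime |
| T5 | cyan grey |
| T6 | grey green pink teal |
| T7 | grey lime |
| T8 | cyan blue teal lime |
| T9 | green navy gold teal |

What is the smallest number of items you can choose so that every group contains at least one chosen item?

Take H = {grey, navy, pink, blue}. Each listed group contains at least one of these, so H is a hitting set of size 4.
No choice of 3 items meets every group, so 4 is the minimum.

4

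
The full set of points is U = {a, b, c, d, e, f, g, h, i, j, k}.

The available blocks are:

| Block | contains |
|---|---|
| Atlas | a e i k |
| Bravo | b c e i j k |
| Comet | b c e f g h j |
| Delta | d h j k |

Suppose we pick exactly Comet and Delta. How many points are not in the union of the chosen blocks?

Union of Comet, Delta = {b, c, d, e, f, g, h, j, k}.
Not covered: a, i — 2 points.

2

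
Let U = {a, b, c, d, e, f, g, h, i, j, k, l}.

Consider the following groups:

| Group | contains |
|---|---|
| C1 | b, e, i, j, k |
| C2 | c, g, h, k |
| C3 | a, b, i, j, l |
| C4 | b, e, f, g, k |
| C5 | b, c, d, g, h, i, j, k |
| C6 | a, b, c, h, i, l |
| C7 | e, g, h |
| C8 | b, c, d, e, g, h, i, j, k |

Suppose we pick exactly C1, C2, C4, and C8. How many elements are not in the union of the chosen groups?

Union of C1, C2, C4, C8 = {b, c, d, e, f, g, h, i, j, k}.
Not covered: a, l — 2 elements.

2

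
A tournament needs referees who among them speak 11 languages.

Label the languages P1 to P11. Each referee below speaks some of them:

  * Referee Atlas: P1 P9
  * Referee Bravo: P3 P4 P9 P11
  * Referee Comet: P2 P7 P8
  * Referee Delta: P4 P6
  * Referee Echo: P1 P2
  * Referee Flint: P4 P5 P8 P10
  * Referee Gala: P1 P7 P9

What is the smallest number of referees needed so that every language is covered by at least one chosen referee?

Bravo and Comet and Delta and Echo and Flint together: Bravo ∪ Comet ∪ Delta ∪ Echo ∪ Flint = {P1, P2, P3, P4, P5, P6, P7, P8, P9, P10, P11} — every language is covered.
No 4 of the 7 referees cover everything (all 35 combinations miss at least one language), so 5 is optimal.

5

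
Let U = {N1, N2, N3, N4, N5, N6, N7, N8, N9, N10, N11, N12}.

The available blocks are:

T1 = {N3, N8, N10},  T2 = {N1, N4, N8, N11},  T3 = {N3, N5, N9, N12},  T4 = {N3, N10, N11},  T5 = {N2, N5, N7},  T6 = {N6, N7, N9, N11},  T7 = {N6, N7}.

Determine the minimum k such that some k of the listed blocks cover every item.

Take {T2, T3, T4, T5, T7}. Their union is {N1, N2, N3, N4, N5, N6, N7, N8, N9, N10, N11, N12}, which is all 12 items.
No 4 of the 7 blocks cover everything (all 35 combinations miss at least one item), so 5 is optimal.

5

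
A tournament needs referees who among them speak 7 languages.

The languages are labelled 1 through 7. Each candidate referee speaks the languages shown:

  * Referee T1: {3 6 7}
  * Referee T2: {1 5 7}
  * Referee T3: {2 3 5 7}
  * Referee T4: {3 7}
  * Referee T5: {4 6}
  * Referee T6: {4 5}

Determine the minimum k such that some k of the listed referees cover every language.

3

T2 and T3 and T5 together: T2 ∪ T3 ∪ T5 = {1, 2, 3, 4, 5, 6, 7} — every language is covered.
Only T2 contains 1, so T2 is forced; the remaining 4 languages need at least 2 more referees (each remaining referee adds at most 2) — so at least 3 referees are needed, and 3 is optimal.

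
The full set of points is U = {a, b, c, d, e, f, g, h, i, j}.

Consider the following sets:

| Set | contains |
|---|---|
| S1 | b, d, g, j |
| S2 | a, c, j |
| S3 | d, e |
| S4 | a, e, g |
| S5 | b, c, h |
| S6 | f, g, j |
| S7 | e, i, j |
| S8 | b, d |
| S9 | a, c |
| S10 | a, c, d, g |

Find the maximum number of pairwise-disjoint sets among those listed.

3

S7, S8, S9 are pairwise disjoint (S7={e,i,j}; S8={b,d}; S9={a,c}).
Every remaining set overlaps one of these, and no 4 of the listed sets are pairwise disjoint, so 3 is the maximum.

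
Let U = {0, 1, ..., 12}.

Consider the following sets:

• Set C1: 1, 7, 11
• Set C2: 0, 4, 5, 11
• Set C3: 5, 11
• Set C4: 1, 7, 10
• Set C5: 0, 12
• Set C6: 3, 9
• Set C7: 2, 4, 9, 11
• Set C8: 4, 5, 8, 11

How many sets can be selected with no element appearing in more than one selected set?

4

C3, C4, C5, C6 are pairwise disjoint (C3={5,11}; C4={1,7,10}; C5={0,12}; C6={3,9}).
Every remaining set overlaps one of these, and no 5 of the listed sets are pairwise disjoint, so 4 is the maximum.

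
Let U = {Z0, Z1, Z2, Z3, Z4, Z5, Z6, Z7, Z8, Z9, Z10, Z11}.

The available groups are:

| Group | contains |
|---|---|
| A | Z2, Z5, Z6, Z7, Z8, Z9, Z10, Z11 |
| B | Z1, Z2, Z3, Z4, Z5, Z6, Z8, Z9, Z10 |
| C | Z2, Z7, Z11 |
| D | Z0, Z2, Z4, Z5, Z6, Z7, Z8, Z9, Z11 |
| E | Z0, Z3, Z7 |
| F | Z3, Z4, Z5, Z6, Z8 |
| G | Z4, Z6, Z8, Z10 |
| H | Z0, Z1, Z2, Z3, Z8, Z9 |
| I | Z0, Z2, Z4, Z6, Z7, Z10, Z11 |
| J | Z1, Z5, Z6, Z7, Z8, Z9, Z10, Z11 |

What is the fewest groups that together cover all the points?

Take {B, D}. Their union is {Z0, Z1, Z2, Z3, Z4, Z5, Z6, Z7, Z8, Z9, Z10, Z11}, which is all 12 points.
No single group has all 12 points (the largest, B, has 9), so 2 is optimal.

2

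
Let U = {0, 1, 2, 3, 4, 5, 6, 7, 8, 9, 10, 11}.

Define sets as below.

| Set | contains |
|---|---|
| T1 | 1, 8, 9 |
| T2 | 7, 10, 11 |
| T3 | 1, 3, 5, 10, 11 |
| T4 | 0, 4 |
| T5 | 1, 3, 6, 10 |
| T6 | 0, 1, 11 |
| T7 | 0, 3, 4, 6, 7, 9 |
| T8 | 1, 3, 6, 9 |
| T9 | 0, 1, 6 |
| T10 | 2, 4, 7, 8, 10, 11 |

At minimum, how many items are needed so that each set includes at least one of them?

3

H = {1, 4, 10} meets every set (each contains at least one member of H), and |H| = 3.
The sets T2, T4, T8 are pairwise disjoint, so any hitting set needs a separate item for each — at least 3. Hence 3 is optimal.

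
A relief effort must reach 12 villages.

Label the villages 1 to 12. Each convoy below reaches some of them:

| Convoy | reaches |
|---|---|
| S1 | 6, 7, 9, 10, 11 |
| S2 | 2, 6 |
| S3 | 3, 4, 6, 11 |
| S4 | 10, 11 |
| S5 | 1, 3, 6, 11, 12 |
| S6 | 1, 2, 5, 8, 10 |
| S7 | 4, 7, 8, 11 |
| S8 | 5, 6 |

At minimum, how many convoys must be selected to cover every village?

4

S1 and S5 and S6 and S7 together: S1 ∪ S5 ∪ S6 ∪ S7 = {1, 2, 3, 4, 5, 6, 7, 8, 9, 10, 11, 12} — every village is covered.
No 3 of the 8 convoys cover everything (all 56 combinations miss at least one village), so 4 is optimal.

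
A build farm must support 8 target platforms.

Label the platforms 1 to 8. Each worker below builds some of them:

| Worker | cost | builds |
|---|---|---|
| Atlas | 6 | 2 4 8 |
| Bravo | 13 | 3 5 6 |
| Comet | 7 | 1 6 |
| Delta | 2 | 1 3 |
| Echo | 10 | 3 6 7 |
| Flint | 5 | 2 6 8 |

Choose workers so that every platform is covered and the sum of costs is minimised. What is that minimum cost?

Atlas, Bravo, Delta, Echo together cover every platform (Atlas ∪ Bravo ∪ Delta ∪ Echo = {1, 2, 3, 4, 5, 6, 7, 8}); total cost 6 + 13 + 2 + 10 = 31.
The greedy pick Delta, Flint, Atlas, Echo, Bravo costs 36; no covering selection beats 31.

31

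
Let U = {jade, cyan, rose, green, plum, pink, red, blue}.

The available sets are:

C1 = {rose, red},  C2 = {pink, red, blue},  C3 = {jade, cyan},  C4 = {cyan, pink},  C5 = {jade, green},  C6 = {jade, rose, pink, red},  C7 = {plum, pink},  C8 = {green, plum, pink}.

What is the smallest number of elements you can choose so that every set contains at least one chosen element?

3

H = {jade, pink, red} meets every set (each contains at least one member of H), and |H| = 3.
The sets C1, C4, C5 are pairwise disjoint, so any hitting set needs a separate element for each — at least 3. Hence 3 is optimal.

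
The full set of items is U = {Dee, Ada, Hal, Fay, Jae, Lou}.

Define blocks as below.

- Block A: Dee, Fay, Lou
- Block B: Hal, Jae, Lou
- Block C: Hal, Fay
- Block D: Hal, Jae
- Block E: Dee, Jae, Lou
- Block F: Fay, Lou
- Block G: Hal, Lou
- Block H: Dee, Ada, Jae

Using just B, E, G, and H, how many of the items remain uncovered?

1

Union of B, E, G, H = {Dee, Ada, Hal, Jae, Lou}.
Not covered: Fay — 1 item.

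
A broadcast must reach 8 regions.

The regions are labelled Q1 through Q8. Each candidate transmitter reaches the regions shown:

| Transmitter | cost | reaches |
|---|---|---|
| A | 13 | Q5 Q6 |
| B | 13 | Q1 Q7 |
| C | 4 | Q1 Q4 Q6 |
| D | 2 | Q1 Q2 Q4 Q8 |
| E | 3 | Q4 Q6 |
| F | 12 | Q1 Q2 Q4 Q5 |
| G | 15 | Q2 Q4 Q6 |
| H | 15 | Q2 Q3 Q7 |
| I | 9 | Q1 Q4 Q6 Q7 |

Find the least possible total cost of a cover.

A, D, H together cover every region (A ∪ D ∪ H = {Q1, Q2, Q3, Q4, Q5, Q6, Q7, Q8}); total cost 13 + 2 + 15 = 30.
The greedy pick D, E, H, F costs 32; no covering selection beats 30.

30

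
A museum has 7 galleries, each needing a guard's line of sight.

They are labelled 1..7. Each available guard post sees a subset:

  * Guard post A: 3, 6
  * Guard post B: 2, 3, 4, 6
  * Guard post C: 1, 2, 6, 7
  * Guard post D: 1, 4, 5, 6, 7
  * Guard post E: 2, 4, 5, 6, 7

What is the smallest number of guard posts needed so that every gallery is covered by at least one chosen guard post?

B and D together: B ∪ D = {1, 2, 3, 4, 5, 6, 7} — every gallery is covered.
No single guard post has all 7 galleries (the largest, D, has 5), so 2 is optimal.

2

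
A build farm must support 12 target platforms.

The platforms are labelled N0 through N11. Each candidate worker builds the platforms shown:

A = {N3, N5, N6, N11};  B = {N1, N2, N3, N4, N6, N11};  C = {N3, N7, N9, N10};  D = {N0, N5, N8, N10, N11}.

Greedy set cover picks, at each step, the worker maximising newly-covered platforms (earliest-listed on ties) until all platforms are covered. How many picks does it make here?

3

Greedy: pick B (covers 6 new) → pick D (covers 4 new) → pick C (covers 2 new). Total picks: 3.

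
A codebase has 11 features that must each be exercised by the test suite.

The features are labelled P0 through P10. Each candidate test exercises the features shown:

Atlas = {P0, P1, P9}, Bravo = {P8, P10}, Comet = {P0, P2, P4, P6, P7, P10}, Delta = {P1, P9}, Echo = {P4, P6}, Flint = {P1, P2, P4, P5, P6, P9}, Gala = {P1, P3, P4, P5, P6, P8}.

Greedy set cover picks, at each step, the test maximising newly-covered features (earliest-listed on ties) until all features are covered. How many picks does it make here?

3

Greedy: pick Comet (covers 6 new) → pick Gala (covers 4 new) → pick Atlas (covers 1 new). Total picks: 3.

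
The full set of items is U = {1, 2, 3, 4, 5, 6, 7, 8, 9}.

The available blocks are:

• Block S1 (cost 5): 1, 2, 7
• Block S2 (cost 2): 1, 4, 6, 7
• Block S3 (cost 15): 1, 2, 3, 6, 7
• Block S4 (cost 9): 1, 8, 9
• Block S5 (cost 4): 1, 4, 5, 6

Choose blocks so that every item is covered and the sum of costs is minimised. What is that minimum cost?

28

S3, S4, S5 together cover every item (S3 ∪ S4 ∪ S5 = {1, 2, 3, 4, 5, 6, 7, 8, 9}); total cost 15 + 9 + 4 = 28.
The greedy pick S2, S5, S4, S1, S3 costs 35; no covering selection beats 28.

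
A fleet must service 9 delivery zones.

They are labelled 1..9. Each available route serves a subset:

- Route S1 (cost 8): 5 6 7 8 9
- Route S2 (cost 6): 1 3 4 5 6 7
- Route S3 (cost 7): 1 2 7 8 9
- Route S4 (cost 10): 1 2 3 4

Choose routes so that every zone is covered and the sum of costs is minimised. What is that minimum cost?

S2, S3 together cover every zone (S2 ∪ S3 = {1, 2, 3, 4, 5, 6, 7, 8, 9}); total cost 6 + 7 = 13.
No covering selection has total cost below 13.

13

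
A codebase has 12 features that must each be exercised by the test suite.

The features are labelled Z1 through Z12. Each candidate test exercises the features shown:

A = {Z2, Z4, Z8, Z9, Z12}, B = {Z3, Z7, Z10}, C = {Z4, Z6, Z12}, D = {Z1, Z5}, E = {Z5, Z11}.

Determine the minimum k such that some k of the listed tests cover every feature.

5

Take {A, B, C, D, E}. Their union is {Z1, Z2, Z3, Z4, Z5, Z6, Z7, Z8, Z9, Z10, Z11, Z12}, which is all 12 features.
No 4 of the 5 tests cover everything (all 5 combinations miss at least one feature), so 5 is optimal.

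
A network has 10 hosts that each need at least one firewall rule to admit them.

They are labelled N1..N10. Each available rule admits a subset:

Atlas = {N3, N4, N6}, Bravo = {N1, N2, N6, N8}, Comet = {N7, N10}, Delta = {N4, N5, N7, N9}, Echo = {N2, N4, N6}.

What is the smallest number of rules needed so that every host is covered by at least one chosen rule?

Atlas and Bravo and Comet and Delta together: Atlas ∪ Bravo ∪ Comet ∪ Delta = {N1, N2, N3, N4, N5, N6, N7, N8, N9, N10} — every host is covered.
Only Atlas contains N3, so Atlas is forced; the remaining 7 hosts need at least 3 more rules (each remaining rule adds at most 3) — so at least 4 rules are needed, and 4 is optimal.

4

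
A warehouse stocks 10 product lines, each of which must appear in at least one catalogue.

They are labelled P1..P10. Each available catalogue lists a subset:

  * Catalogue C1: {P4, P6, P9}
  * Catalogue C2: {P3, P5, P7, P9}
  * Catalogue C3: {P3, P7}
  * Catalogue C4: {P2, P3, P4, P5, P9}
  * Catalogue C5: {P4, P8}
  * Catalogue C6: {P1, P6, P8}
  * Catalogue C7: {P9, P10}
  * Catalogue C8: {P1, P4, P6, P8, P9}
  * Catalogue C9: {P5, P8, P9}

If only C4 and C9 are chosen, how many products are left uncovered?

Union of C4, C9 = {P2, P3, P4, P5, P8, P9}.
Not covered: P1, P6, P7, P10 — 4 products.

4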